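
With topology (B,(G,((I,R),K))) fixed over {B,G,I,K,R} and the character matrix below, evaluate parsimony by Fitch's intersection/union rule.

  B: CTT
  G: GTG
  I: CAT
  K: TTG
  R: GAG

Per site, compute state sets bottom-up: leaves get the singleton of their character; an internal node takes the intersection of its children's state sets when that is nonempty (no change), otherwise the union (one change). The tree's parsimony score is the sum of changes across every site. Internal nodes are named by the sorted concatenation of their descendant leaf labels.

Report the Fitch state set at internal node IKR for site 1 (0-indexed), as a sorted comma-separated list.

site 0, node IR: I={C} ∪ R={G} → {C,G} (+1)
site 0, node IKR: IR={C,G} ∪ K={T} → {C,G,T} (+1)
site 0, node GIKR: G={G} ∩ IKR={C,G,T} → {G} (+0)
site 0, node BGIKR: B={C} ∪ GIKR={G} → {C,G} (+1)
site 1, node IR: I={A} ∩ R={A} → {A} (+0)
site 1, node IKR: IR={A} ∪ K={T} → {A,T} (+1)
site 1, node GIKR: G={T} ∩ IKR={A,T} → {T} (+0)
site 1, node BGIKR: B={T} ∩ GIKR={T} → {T} (+0)
site 2, node IR: I={T} ∪ R={G} → {G,T} (+1)
site 2, node IKR: IR={G,T} ∩ K={G} → {G} (+0)
site 2, node GIKR: G={G} ∩ IKR={G} → {G} (+0)
site 2, node BGIKR: B={T} ∪ GIKR={G} → {G,T} (+1)
per-site changes: [3, 1, 2]; total = 6

A,T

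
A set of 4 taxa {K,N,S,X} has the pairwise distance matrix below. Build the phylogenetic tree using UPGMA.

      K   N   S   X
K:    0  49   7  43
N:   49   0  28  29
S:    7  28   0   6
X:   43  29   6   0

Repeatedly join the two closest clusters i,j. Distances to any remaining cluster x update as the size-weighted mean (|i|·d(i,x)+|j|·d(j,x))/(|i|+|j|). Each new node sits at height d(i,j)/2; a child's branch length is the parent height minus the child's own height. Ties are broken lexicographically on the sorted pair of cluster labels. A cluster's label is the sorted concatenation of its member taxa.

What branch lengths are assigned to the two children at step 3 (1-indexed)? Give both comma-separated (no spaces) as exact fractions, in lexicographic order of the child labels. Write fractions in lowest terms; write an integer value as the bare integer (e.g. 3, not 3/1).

31/6,53/3

step 1: merge (S,X) at d=6; branch lengths S→3, X→3; new cluster SX
  updated: d(K,SX)=25, d(N,SX)=57/2
step 2: merge (K,SX) at d=25; branch lengths K→25/2, SX→19/2; new cluster KSX
  updated: d(KSX,N)=106/3
step 3: merge (KSX,N) at d=106/3; branch lengths KSX→31/6, N→53/3; new cluster KNSX
final tree: ((K:25/2,(S:3,X:3):19/2):31/6,N:53/3)
total length: 305/6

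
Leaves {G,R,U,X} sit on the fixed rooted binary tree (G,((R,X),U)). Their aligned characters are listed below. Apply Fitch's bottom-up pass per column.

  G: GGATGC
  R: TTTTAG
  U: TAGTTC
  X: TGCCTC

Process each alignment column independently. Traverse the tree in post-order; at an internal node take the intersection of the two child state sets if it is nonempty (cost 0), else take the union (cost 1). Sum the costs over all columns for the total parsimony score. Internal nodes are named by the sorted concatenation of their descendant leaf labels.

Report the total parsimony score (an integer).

site 0, node RX: R={T} ∩ X={T} → {T} (+0)
site 0, node RUX: RX={T} ∩ U={T} → {T} (+0)
site 0, node GRUX: G={G} ∪ RUX={T} → {G,T} (+1)
site 1, node RX: R={T} ∪ X={G} → {G,T} (+1)
site 1, node RUX: RX={G,T} ∪ U={A} → {A,G,T} (+1)
site 1, node GRUX: G={G} ∩ RUX={A,G,T} → {G} (+0)
site 2, node RX: R={T} ∪ X={C} → {C,T} (+1)
site 2, node RUX: RX={C,T} ∪ U={G} → {C,G,T} (+1)
site 2, node GRUX: G={A} ∪ RUX={C,G,T} → {A,C,G,T} (+1)
site 3, node RX: R={T} ∪ X={C} → {C,T} (+1)
site 3, node RUX: RX={C,T} ∩ U={T} → {T} (+0)
site 3, node GRUX: G={T} ∩ RUX={T} → {T} (+0)
site 4, node RX: R={A} ∪ X={T} → {A,T} (+1)
site 4, node RUX: RX={A,T} ∩ U={T} → {T} (+0)
site 4, node GRUX: G={G} ∪ RUX={T} → {G,T} (+1)
site 5, node RX: R={G} ∪ X={C} → {C,G} (+1)
site 5, node RUX: RX={C,G} ∩ U={C} → {C} (+0)
site 5, node GRUX: G={C} ∩ RUX={C} → {C} (+0)
per-site changes: [1, 2, 3, 1, 2, 1]; total = 10

10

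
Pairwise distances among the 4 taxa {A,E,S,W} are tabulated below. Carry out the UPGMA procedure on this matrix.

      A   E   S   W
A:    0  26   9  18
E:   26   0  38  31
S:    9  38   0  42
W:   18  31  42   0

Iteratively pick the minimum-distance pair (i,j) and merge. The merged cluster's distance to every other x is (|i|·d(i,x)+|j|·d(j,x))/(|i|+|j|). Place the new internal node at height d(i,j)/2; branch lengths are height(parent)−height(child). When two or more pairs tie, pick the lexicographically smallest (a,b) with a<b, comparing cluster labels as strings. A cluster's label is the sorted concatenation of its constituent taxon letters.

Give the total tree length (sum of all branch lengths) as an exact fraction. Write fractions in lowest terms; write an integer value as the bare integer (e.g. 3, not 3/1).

1. join A+S (d=9) ⇒ AS; edges |A|=9/2, |S|=9/2
  updated: d(AS,E)=32, d(AS,W)=30
2. join AS+W (d=30) ⇒ ASW; edges |AS|=21/2, |W|=15
  updated: d(ASW,E)=95/3
3. join ASW+E (d=95/3) ⇒ AESW; edges |ASW|=5/6, |E|=95/6
final tree: (((A:9/2,S:9/2):21/2,W:15):5/6,E:95/6)
total length: 307/6

307/6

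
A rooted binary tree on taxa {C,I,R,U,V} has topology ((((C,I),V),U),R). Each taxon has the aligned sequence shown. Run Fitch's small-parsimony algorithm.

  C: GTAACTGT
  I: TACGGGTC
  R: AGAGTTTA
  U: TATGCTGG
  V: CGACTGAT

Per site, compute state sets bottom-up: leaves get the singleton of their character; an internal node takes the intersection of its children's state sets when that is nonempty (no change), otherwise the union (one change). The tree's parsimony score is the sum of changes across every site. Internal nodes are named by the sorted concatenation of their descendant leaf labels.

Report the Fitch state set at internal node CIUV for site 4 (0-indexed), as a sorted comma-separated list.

C

site 0, node CI: C={G} ∪ I={T} → {G,T} (+1)
site 0, node CIV: CI={G,T} ∪ V={C} → {C,G,T} (+1)
site 0, node CIUV: CIV={C,G,T} ∩ U={T} → {T} (+0)
site 0, node CIRUV: CIUV={T} ∪ R={A} → {A,T} (+1)
site 1, node CI: C={T} ∪ I={A} → {A,T} (+1)
site 1, node CIV: CI={A,T} ∪ V={G} → {A,G,T} (+1)
site 1, node CIUV: CIV={A,G,T} ∩ U={A} → {A} (+0)
site 1, node CIRUV: CIUV={A} ∪ R={G} → {A,G} (+1)
site 2, node CI: C={A} ∪ I={C} → {A,C} (+1)
site 2, node CIV: CI={A,C} ∩ V={A} → {A} (+0)
site 2, node CIUV: CIV={A} ∪ U={T} → {A,T} (+1)
site 2, node CIRUV: CIUV={A,T} ∩ R={A} → {A} (+0)
site 3, node CI: C={A} ∪ I={G} → {A,G} (+1)
site 3, node CIV: CI={A,G} ∪ V={C} → {A,C,G} (+1)
site 3, node CIUV: CIV={A,C,G} ∩ U={G} → {G} (+0)
site 3, node CIRUV: CIUV={G} ∩ R={G} → {G} (+0)
site 4, node CI: C={C} ∪ I={G} → {C,G} (+1)
site 4, node CIV: CI={C,G} ∪ V={T} → {C,G,T} (+1)
site 4, node CIUV: CIV={C,G,T} ∩ U={C} → {C} (+0)
site 4, node CIRUV: CIUV={C} ∪ R={T} → {C,T} (+1)
site 5, node CI: C={T} ∪ I={G} → {G,T} (+1)
site 5, node CIV: CI={G,T} ∩ V={G} → {G} (+0)
site 5, node CIUV: CIV={G} ∪ U={T} → {G,T} (+1)
site 5, node CIRUV: CIUV={G,T} ∩ R={T} → {T} (+0)
site 6, node CI: C={G} ∪ I={T} → {G,T} (+1)
site 6, node CIV: CI={G,T} ∪ V={A} → {A,G,T} (+1)
site 6, node CIUV: CIV={A,G,T} ∩ U={G} → {G} (+0)
site 6, node CIRUV: CIUV={G} ∪ R={T} → {G,T} (+1)
site 7, node CI: C={T} ∪ I={C} → {C,T} (+1)
site 7, node CIV: CI={C,T} ∩ V={T} → {T} (+0)
site 7, node CIUV: CIV={T} ∪ U={G} → {G,T} (+1)
site 7, node CIRUV: CIUV={G,T} ∪ R={A} → {A,G,T} (+1)
per-site changes: [3, 3, 2, 2, 3, 2, 3, 3]; total = 21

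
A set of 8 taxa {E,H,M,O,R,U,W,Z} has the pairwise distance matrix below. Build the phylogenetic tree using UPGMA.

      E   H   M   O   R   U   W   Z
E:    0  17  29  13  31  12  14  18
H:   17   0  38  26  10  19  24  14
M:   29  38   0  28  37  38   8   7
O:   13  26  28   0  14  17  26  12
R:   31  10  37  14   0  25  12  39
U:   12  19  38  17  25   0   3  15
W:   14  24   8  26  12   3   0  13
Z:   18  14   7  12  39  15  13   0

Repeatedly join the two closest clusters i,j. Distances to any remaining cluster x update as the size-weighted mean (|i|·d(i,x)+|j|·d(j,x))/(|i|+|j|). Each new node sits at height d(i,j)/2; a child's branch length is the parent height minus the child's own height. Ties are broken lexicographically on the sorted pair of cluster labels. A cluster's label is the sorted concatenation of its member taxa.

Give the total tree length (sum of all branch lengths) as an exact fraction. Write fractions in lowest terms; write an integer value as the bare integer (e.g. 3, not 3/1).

iteration 1: select U,W (d=3); attach at lengths (3/2, 3/2); label the merged cluster UW
  updated: d(E,UW)=13, d(H,UW)=43/2, d(M,UW)=23, d(O,UW)=43/2, d(R,UW)=37/2, d(UW,Z)=14
iteration 2: select M,Z (d=7); attach at lengths (7/2, 7/2); label the merged cluster MZ
  updated: d(E,MZ)=47/2, d(H,MZ)=26, d(MZ,O)=20, d(MZ,R)=38, d(MZ,UW)=37/2
iteration 3: select H,R (d=10); attach at lengths (5, 5); label the merged cluster HR
  updated: d(E,HR)=24, d(HR,MZ)=32, d(HR,O)=20, d(HR,UW)=20
iteration 4: select E,O (d=13); attach at lengths (13/2, 13/2); label the merged cluster EO
  updated: d(EO,HR)=22, d(EO,MZ)=87/4, d(EO,UW)=69/4
iteration 5: select EO,UW (d=69/4); attach at lengths (17/8, 57/8); label the merged cluster EOUW
  updated: d(EOUW,HR)=21, d(EOUW,MZ)=161/8
iteration 6: select EOUW,MZ (d=161/8); attach at lengths (23/16, 105/16); label the merged cluster EMOUWZ
  updated: d(EMOUWZ,HR)=74/3
iteration 7: select EMOUWZ,HR (d=74/3); attach at lengths (109/48, 22/3); label the merged cluster EHMORUWZ
final tree: ((((E:13/2,O:13/2):17/8,(U:3/2,W:3/2):57/8):23/16,(M:7/2,Z:7/2):105/16):109/48,(H:5,R:5):22/3)
total length: 2873/48

2873/48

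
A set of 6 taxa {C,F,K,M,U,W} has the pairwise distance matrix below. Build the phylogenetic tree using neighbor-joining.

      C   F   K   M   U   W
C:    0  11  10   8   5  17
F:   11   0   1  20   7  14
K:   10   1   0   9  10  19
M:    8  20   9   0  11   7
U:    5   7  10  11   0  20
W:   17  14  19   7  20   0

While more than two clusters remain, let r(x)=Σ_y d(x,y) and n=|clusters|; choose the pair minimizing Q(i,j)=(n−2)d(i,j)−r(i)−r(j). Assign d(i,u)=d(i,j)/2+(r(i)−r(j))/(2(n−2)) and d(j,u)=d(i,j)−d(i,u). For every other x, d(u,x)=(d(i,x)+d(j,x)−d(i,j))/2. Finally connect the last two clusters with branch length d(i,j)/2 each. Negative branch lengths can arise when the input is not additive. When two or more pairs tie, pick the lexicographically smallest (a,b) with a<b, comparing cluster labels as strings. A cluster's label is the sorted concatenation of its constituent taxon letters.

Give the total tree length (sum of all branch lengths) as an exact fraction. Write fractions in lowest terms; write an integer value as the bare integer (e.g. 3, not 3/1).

26

step 1: merge (M,W) at d=7, Q=-104; branch lengths M→3/4, W→25/4; new cluster MW
  updated: d(C,MW)=9, d(F,MW)=27/2, d(K,MW)=21/2, d(MW,U)=12
step 2: merge (F,K) at d=1, Q=-61; branch lengths F→2/3, K→1/3; new cluster FK
  updated: d(C,FK)=10, d(FK,MW)=23/2, d(FK,U)=8
step 3: merge (C,U) at d=5, Q=-39; branch lengths C→9/4, U→11/4; new cluster CU
  updated: d(CU,FK)=13/2, d(CU,MW)=8
step 4: merge (CU,FK) at d=13/2, Q=-26; branch lengths CU→3/2, FK→5; new cluster CFKU
  updated: d(CFKU,MW)=13/2
step 5: merge (CFKU,MW) at d=13/2; branch lengths CFKU→13/4, MW→13/4; new cluster CFKMUW
final tree: (((C:9/4,U:11/4):3/2,(F:2/3,K:1/3):5):13/4,(M:3/4,W:25/4):13/4)
total length: 26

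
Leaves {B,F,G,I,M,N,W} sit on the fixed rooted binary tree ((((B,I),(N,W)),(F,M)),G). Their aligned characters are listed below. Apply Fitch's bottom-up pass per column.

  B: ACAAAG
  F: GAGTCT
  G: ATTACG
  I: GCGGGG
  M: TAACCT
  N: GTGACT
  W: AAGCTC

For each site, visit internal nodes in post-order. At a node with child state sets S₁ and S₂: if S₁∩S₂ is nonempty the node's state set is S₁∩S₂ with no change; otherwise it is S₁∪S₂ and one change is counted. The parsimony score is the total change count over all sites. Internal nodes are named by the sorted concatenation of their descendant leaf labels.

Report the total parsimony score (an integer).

BI@0: {A} ∪ {G} = {A,G} (union, +1)
NW@0: {G} ∪ {A} = {A,G} (union, +1)
BINW@0: {A,G} ∩ {A,G} = {A,G} (intersection, +0)
FM@0: {G} ∪ {T} = {G,T} (union, +1)
BFIMNW@0: {A,G} ∩ {G,T} = {G} (intersection, +0)
BFGIMNW@0: {G} ∪ {A} = {A,G} (union, +1)
BI@1: {C} ∩ {C} = {C} (intersection, +0)
NW@1: {T} ∪ {A} = {A,T} (union, +1)
BINW@1: {C} ∪ {A,T} = {A,C,T} (union, +1)
FM@1: {A} ∩ {A} = {A} (intersection, +0)
BFIMNW@1: {A,C,T} ∩ {A} = {A} (intersection, +0)
BFGIMNW@1: {A} ∪ {T} = {A,T} (union, +1)
BI@2: {A} ∪ {G} = {A,G} (union, +1)
NW@2: {G} ∩ {G} = {G} (intersection, +0)
BINW@2: {A,G} ∩ {G} = {G} (intersection, +0)
FM@2: {G} ∪ {A} = {A,G} (union, +1)
BFIMNW@2: {G} ∩ {A,G} = {G} (intersection, +0)
BFGIMNW@2: {G} ∪ {T} = {G,T} (union, +1)
BI@3: {A} ∪ {G} = {A,G} (union, +1)
NW@3: {A} ∪ {C} = {A,C} (union, +1)
BINW@3: {A,G} ∩ {A,C} = {A} (intersection, +0)
FM@3: {T} ∪ {C} = {C,T} (union, +1)
BFIMNW@3: {A} ∪ {C,T} = {A,C,T} (union, +1)
BFGIMNW@3: {A,C,T} ∩ {A} = {A} (intersection, +0)
BI@4: {A} ∪ {G} = {A,G} (union, +1)
NW@4: {C} ∪ {T} = {C,T} (union, +1)
BINW@4: {A,G} ∪ {C,T} = {A,C,G,T} (union, +1)
FM@4: {C} ∩ {C} = {C} (intersection, +0)
BFIMNW@4: {A,C,G,T} ∩ {C} = {C} (intersection, +0)
BFGIMNW@4: {C} ∩ {C} = {C} (intersection, +0)
BI@5: {G} ∩ {G} = {G} (intersection, +0)
NW@5: {T} ∪ {C} = {C,T} (union, +1)
BINW@5: {G} ∪ {C,T} = {C,G,T} (union, +1)
FM@5: {T} ∩ {T} = {T} (intersection, +0)
BFIMNW@5: {C,G,T} ∩ {T} = {T} (intersection, +0)
BFGIMNW@5: {T} ∪ {G} = {G,T} (union, +1)
per-site changes: [4, 3, 3, 4, 3, 3]; total = 20

20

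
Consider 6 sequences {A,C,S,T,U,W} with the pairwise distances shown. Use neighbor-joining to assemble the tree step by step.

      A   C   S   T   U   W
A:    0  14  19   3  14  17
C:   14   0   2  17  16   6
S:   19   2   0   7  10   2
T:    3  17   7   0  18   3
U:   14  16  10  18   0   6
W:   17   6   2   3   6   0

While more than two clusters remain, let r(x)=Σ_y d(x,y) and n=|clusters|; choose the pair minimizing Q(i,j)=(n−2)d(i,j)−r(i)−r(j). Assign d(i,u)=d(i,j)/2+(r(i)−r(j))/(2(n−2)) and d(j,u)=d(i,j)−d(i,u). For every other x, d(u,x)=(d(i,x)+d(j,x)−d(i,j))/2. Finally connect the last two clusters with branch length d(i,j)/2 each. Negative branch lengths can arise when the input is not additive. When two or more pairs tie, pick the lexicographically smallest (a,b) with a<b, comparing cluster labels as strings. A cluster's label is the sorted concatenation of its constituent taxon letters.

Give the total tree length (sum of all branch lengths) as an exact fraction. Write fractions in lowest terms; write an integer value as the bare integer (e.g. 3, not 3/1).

373/16

iteration 1: select A,T (d=3, Q=-103); attach at lengths (31/8, -7/8); label the merged cluster AT
  updated: d(AT,C)=14, d(AT,S)=23/2, d(AT,U)=29/2, d(AT,W)=17/2
iteration 2: select C,S (d=2, Q=-115/2); attach at lengths (37/12, -13/12); label the merged cluster CS
  updated: d(AT,CS)=47/4, d(CS,U)=12, d(CS,W)=3
iteration 3: select AT,U (d=29/2, Q=-153/4); attach at lengths (125/16, 107/16); label the merged cluster ATU
  updated: d(ATU,CS)=37/8, d(ATU,W)=0
iteration 4: select ATU,CS (d=37/8, Q=-61/8); attach at lengths (13/16, 61/16); label the merged cluster ACSTU
  updated: d(ACSTU,W)=-13/16
iteration 5: select ACSTU,W (d=-13/16); attach at lengths (-13/32, -13/32); label the merged cluster ACSTUW
final tree: ((((A:31/8,T:-7/8):125/16,U:107/16):13/16,(C:37/12,S:-13/12):61/16):-13/32,W:-13/32)
total length: 373/16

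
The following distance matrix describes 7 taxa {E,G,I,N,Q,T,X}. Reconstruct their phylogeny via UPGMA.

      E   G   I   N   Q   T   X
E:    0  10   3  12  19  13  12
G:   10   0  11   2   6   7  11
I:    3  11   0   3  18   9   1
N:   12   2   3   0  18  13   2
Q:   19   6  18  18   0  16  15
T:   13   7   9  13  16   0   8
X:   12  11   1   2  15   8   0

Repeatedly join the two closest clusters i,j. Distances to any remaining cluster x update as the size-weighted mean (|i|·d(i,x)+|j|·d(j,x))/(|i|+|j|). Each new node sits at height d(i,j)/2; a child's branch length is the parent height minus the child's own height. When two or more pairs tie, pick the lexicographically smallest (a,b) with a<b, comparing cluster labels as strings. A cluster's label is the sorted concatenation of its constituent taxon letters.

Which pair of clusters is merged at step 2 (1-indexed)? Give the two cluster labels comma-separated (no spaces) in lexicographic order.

G,N

step 1: merge (I,X) at d=1; branch lengths I→1/2, X→1/2; new cluster IX
  updated: d(E,IX)=15/2, d(G,IX)=11, d(IX,N)=5/2, d(IX,Q)=33/2, d(IX,T)=17/2
step 2: merge (G,N) at d=2; branch lengths G→1, N→1; new cluster GN
  updated: d(E,GN)=11, d(GN,IX)=27/4, d(GN,Q)=12, d(GN,T)=10
step 3: merge (GN,IX) at d=27/4; branch lengths GN→19/8, IX→23/8; new cluster GINX
  updated: d(E,GINX)=37/4, d(GINX,Q)=57/4, d(GINX,T)=37/4
step 4: merge (E,GINX) at d=37/4; branch lengths E→37/8, GINX→5/4; new cluster EGINX
  updated: d(EGINX,Q)=76/5, d(EGINX,T)=10
step 5: merge (EGINX,T) at d=10; branch lengths EGINX→3/8, T→5; new cluster EGINTX
  updated: d(EGINTX,Q)=46/3
step 6: merge (EGINTX,Q) at d=46/3; branch lengths EGINTX→8/3, Q→23/3; new cluster EGINQTX
final tree: (((E:37/8,((G:1,N:1):19/8,(I:1/2,X:1/2):23/8):5/4):3/8,T:5):8/3,Q:23/3)
total length: 179/6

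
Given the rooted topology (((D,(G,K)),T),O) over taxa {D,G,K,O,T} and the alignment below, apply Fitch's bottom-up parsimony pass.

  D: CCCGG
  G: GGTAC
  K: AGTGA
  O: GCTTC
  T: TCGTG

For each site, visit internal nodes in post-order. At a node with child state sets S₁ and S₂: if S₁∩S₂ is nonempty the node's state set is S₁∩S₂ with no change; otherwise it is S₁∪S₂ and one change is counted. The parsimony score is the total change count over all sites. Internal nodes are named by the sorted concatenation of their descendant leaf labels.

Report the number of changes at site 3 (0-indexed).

2

site 0, node GK: G={G} ∪ K={A} → {A,G} (+1)
site 0, node DGK: D={C} ∪ GK={A,G} → {A,C,G} (+1)
site 0, node DGKT: DGK={A,C,G} ∪ T={T} → {A,C,G,T} (+1)
site 0, node DGKOT: DGKT={A,C,G,T} ∩ O={G} → {G} (+0)
site 1, node GK: G={G} ∩ K={G} → {G} (+0)
site 1, node DGK: D={C} ∪ GK={G} → {C,G} (+1)
site 1, node DGKT: DGK={C,G} ∩ T={C} → {C} (+0)
site 1, node DGKOT: DGKT={C} ∩ O={C} → {C} (+0)
site 2, node GK: G={T} ∩ K={T} → {T} (+0)
site 2, node DGK: D={C} ∪ GK={T} → {C,T} (+1)
site 2, node DGKT: DGK={C,T} ∪ T={G} → {C,G,T} (+1)
site 2, node DGKOT: DGKT={C,G,T} ∩ O={T} → {T} (+0)
site 3, node GK: G={A} ∪ K={G} → {A,G} (+1)
site 3, node DGK: D={G} ∩ GK={A,G} → {G} (+0)
site 3, node DGKT: DGK={G} ∪ T={T} → {G,T} (+1)
site 3, node DGKOT: DGKT={G,T} ∩ O={T} → {T} (+0)
site 4, node GK: G={C} ∪ K={A} → {A,C} (+1)
site 4, node DGK: D={G} ∪ GK={A,C} → {A,C,G} (+1)
site 4, node DGKT: DGK={A,C,G} ∩ T={G} → {G} (+0)
site 4, node DGKOT: DGKT={G} ∪ O={C} → {C,G} (+1)
per-site changes: [3, 1, 2, 2, 3]; total = 11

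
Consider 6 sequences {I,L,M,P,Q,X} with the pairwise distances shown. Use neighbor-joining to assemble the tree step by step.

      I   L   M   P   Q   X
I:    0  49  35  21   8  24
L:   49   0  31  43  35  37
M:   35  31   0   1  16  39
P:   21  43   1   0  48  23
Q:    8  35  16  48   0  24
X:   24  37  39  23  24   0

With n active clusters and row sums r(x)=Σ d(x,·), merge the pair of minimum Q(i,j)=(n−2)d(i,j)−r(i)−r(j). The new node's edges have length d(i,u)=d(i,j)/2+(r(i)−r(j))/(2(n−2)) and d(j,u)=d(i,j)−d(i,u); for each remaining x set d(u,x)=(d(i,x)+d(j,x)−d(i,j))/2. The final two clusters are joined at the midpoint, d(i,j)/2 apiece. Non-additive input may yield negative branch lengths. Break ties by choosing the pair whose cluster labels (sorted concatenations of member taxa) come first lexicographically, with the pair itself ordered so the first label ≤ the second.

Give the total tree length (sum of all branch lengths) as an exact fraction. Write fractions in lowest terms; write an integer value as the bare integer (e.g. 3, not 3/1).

iteration 1: select M,P (d=1, Q=-254); attach at lengths (-5/4, 9/4); label the merged cluster MP
  updated: d(I,MP)=55/2, d(L,MP)=73/2, d(MP,Q)=63/2, d(MP,X)=61/2
iteration 2: select I,Q (d=8, Q=-183); attach at lengths (17/3, 7/3); label the merged cluster IQ
  updated: d(IQ,L)=38, d(IQ,MP)=51/2, d(IQ,X)=20
iteration 3: select IQ,X (d=20, Q=-131); attach at lengths (9, 11); label the merged cluster IQX
  updated: d(IQX,L)=55/2, d(IQX,MP)=18
iteration 4: select IQX,L (d=55/2, Q=-82); attach at lengths (9/2, 23); label the merged cluster ILQX
  updated: d(ILQX,MP)=27/2
iteration 5: select ILQX,MP (d=27/2); attach at lengths (27/4, 27/4); label the merged cluster ILMPQX
final tree: ((((I:17/3,Q:7/3):9,X:11):9/2,L:23):27/4,(M:-5/4,P:9/4):27/4)
total length: 70

70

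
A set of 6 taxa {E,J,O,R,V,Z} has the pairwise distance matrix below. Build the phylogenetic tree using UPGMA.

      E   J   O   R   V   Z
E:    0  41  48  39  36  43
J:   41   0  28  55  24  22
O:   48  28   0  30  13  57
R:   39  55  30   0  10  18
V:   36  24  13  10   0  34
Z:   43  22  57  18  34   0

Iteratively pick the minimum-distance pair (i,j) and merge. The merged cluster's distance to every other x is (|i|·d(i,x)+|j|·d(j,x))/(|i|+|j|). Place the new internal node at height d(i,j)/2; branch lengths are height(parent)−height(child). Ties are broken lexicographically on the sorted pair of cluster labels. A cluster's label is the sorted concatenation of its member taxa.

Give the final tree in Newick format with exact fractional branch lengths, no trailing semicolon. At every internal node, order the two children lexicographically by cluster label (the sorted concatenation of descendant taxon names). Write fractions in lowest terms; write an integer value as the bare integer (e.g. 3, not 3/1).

step 1: merge (R,V) at d=10; branch lengths R→5, V→5; new cluster RV
  updated: d(E,RV)=75/2, d(J,RV)=79/2, d(O,RV)=43/2, d(RV,Z)=26
step 2: merge (O,RV) at d=43/2; branch lengths O→43/4, RV→23/4; new cluster ORV
  updated: d(E,ORV)=41, d(J,ORV)=107/3, d(ORV,Z)=109/3
step 3: merge (J,Z) at d=22; branch lengths J→11, Z→11; new cluster JZ
  updated: d(E,JZ)=42, d(JZ,ORV)=36
step 4: merge (JZ,ORV) at d=36; branch lengths JZ→7, ORV→29/4; new cluster JORVZ
  updated: d(E,JORVZ)=207/5
step 5: merge (E,JORVZ) at d=207/5; branch lengths E→207/10, JORVZ→27/10; new cluster EJORVZ
final tree: (E:207/10,((J:11,Z:11):7,(O:43/4,(R:5,V:5):23/4):29/4):27/10)
total length: 1723/20

(E:207/10,((J:11,Z:11):7,(O:43/4,(R:5,V:5):23/4):29/4):27/10)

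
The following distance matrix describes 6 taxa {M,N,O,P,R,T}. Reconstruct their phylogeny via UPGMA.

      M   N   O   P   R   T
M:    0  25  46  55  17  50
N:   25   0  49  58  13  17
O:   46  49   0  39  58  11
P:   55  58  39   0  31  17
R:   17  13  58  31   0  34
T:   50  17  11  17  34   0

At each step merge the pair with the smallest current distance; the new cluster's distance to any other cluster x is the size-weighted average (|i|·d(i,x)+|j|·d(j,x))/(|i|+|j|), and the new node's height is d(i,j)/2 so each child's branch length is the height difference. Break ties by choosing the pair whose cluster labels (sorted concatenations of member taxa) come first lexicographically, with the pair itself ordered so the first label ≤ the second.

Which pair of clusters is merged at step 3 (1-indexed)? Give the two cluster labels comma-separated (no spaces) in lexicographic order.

M,NR

iteration 1: select O,T (d=11); attach at lengths (11/2, 11/2); label the merged cluster OT
  updated: d(M,OT)=48, d(N,OT)=33, d(OT,P)=28, d(OT,R)=46
iteration 2: select N,R (d=13); attach at lengths (13/2, 13/2); label the merged cluster NR
  updated: d(M,NR)=21, d(NR,OT)=79/2, d(NR,P)=89/2
iteration 3: select M,NR (d=21); attach at lengths (21/2, 4); label the merged cluster MNR
  updated: d(MNR,OT)=127/3, d(MNR,P)=48
iteration 4: select OT,P (d=28); attach at lengths (17/2, 14); label the merged cluster OPT
  updated: d(MNR,OPT)=398/9
iteration 5: select MNR,OPT (d=398/9); attach at lengths (209/18, 73/9); label the merged cluster MNOPRT
final tree: ((M:21/2,(N:13/2,R:13/2):4):209/18,((O:11/2,T:11/2):17/2,P:14):73/9)
total length: 1453/18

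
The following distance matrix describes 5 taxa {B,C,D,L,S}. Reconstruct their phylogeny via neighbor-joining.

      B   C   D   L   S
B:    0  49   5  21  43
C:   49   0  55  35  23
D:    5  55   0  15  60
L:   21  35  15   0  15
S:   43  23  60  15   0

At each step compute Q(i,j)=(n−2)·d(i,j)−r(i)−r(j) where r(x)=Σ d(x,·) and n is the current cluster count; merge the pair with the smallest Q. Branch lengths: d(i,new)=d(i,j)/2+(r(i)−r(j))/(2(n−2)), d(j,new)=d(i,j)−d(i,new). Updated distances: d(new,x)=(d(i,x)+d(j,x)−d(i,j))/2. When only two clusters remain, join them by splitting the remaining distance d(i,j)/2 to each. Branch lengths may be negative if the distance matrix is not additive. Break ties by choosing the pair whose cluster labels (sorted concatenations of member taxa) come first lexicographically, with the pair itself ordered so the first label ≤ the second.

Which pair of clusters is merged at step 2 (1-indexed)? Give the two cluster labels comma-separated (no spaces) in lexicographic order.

iteration 1: select B,D (d=5, Q=-238); attach at lengths (-1/3, 16/3); label the merged cluster BD
  updated: d(BD,C)=99/2, d(BD,L)=31/2, d(BD,S)=49
iteration 2: select BD,L (d=31/2, Q=-297/2); attach at lengths (159/8, -35/8); label the merged cluster BDL
  updated: d(BDL,C)=69/2, d(BDL,S)=97/4
iteration 3: select BDL,C (d=69/2, Q=-327/4); attach at lengths (143/8, 133/8); label the merged cluster BCDL
  updated: d(BCDL,S)=51/8
iteration 4: select BCDL,S (d=51/8); attach at lengths (51/16, 51/16); label the merged cluster BCDLS
final tree: ((((B:-1/3,D:16/3):159/8,L:-35/8):143/8,C:133/8):51/16,S:51/16)
total length: 491/8

BD,L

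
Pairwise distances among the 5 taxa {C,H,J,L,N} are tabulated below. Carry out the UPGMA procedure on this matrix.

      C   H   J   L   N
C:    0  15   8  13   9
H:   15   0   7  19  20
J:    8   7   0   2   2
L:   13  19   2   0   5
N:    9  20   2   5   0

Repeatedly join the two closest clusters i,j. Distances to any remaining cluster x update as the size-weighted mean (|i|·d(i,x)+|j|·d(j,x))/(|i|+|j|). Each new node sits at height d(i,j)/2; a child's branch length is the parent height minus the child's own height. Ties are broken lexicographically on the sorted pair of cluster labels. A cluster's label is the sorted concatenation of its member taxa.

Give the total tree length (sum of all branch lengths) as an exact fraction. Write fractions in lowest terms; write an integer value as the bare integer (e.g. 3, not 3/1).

1. join J+L (d=2) ⇒ JL; edges |J|=1, |L|=1
  updated: d(C,JL)=21/2, d(H,JL)=13, d(JL,N)=7/2
2. join JL+N (d=7/2) ⇒ JLN; edges |JL|=3/4, |N|=7/4
  updated: d(C,JLN)=10, d(H,JLN)=46/3
3. join C+JLN (d=10) ⇒ CJLN; edges |C|=5, |JLN|=13/4
  updated: d(CJLN,H)=61/4
4. join CJLN+H (d=61/4) ⇒ CHJLN; edges |CJLN|=21/8, |H|=61/8
final tree: ((C:5,((J:1,L:1):3/4,N:7/4):13/4):21/8,H:61/8)
total length: 23

23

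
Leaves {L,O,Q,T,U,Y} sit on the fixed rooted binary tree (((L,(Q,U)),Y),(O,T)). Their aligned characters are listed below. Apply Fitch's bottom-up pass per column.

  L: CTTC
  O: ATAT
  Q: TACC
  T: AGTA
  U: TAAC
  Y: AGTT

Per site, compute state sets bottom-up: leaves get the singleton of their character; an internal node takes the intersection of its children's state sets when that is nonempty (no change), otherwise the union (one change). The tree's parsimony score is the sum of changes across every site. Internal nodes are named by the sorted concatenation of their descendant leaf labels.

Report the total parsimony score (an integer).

10

site 0, node QU: Q={T} ∩ U={T} → {T} (+0)
site 0, node LQU: L={C} ∪ QU={T} → {C,T} (+1)
site 0, node LQUY: LQU={C,T} ∪ Y={A} → {A,C,T} (+1)
site 0, node OT: O={A} ∩ T={A} → {A} (+0)
site 0, node LOQTUY: LQUY={A,C,T} ∩ OT={A} → {A} (+0)
site 1, node QU: Q={A} ∩ U={A} → {A} (+0)
site 1, node LQU: L={T} ∪ QU={A} → {A,T} (+1)
site 1, node LQUY: LQU={A,T} ∪ Y={G} → {A,G,T} (+1)
site 1, node OT: O={T} ∪ T={G} → {G,T} (+1)
site 1, node LOQTUY: LQUY={A,G,T} ∩ OT={G,T} → {G,T} (+0)
site 2, node QU: Q={C} ∪ U={A} → {A,C} (+1)
site 2, node LQU: L={T} ∪ QU={A,C} → {A,C,T} (+1)
site 2, node LQUY: LQU={A,C,T} ∩ Y={T} → {T} (+0)
site 2, node OT: O={A} ∪ T={T} → {A,T} (+1)
site 2, node LOQTUY: LQUY={T} ∩ OT={A,T} → {T} (+0)
site 3, node QU: Q={C} ∩ U={C} → {C} (+0)
site 3, node LQU: L={C} ∩ QU={C} → {C} (+0)
site 3, node LQUY: LQU={C} ∪ Y={T} → {C,T} (+1)
site 3, node OT: O={T} ∪ T={A} → {A,T} (+1)
site 3, node LOQTUY: LQUY={C,T} ∩ OT={A,T} → {T} (+0)
per-site changes: [2, 3, 3, 2]; total = 10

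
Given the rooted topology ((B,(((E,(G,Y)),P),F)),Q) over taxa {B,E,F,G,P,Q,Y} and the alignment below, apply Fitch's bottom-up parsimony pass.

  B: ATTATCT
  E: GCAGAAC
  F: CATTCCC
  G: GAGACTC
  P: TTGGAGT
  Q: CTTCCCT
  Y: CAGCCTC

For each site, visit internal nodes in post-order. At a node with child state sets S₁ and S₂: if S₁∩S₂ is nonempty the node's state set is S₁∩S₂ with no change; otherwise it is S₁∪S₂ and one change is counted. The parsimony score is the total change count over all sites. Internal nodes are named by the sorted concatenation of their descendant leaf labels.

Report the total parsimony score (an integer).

site 0, node GY: G={G} ∪ Y={C} → {C,G} (+1)
site 0, node EGY: E={G} ∩ GY={C,G} → {G} (+0)
site 0, node EGPY: EGY={G} ∪ P={T} → {G,T} (+1)
site 0, node EFGPY: EGPY={G,T} ∪ F={C} → {C,G,T} (+1)
site 0, node BEFGPY: B={A} ∪ EFGPY={C,G,T} → {A,C,G,T} (+1)
site 0, node BEFGPQY: BEFGPY={A,C,G,T} ∩ Q={C} → {C} (+0)
site 1, node GY: G={A} ∩ Y={A} → {A} (+0)
site 1, node EGY: E={C} ∪ GY={A} → {A,C} (+1)
site 1, node EGPY: EGY={A,C} ∪ P={T} → {A,C,T} (+1)
site 1, node EFGPY: EGPY={A,C,T} ∩ F={A} → {A} (+0)
site 1, node BEFGPY: B={T} ∪ EFGPY={A} → {A,T} (+1)
site 1, node BEFGPQY: BEFGPY={A,T} ∩ Q={T} → {T} (+0)
site 2, node GY: G={G} ∩ Y={G} → {G} (+0)
site 2, node EGY: E={A} ∪ GY={G} → {A,G} (+1)
site 2, node EGPY: EGY={A,G} ∩ P={G} → {G} (+0)
site 2, node EFGPY: EGPY={G} ∪ F={T} → {G,T} (+1)
site 2, node BEFGPY: B={T} ∩ EFGPY={G,T} → {T} (+0)
site 2, node BEFGPQY: BEFGPY={T} ∩ Q={T} → {T} (+0)
site 3, node GY: G={A} ∪ Y={C} → {A,C} (+1)
site 3, node EGY: E={G} ∪ GY={A,C} → {A,C,G} (+1)
site 3, node EGPY: EGY={A,C,G} ∩ P={G} → {G} (+0)
site 3, node EFGPY: EGPY={G} ∪ F={T} → {G,T} (+1)
site 3, node BEFGPY: B={A} ∪ EFGPY={G,T} → {A,G,T} (+1)
site 3, node BEFGPQY: BEFGPY={A,G,T} ∪ Q={C} → {A,C,G,T} (+1)
site 4, node GY: G={C} ∩ Y={C} → {C} (+0)
site 4, node EGY: E={A} ∪ GY={C} → {A,C} (+1)
site 4, node EGPY: EGY={A,C} ∩ P={A} → {A} (+0)
site 4, node EFGPY: EGPY={A} ∪ F={C} → {A,C} (+1)
site 4, node BEFGPY: B={T} ∪ EFGPY={A,C} → {A,C,T} (+1)
site 4, node BEFGPQY: BEFGPY={A,C,T} ∩ Q={C} → {C} (+0)
site 5, node GY: G={T} ∩ Y={T} → {T} (+0)
site 5, node EGY: E={A} ∪ GY={T} → {A,T} (+1)
site 5, node EGPY: EGY={A,T} ∪ P={G} → {A,G,T} (+1)
site 5, node EFGPY: EGPY={A,G,T} ∪ F={C} → {A,C,G,T} (+1)
site 5, node BEFGPY: B={C} ∩ EFGPY={A,C,G,T} → {C} (+0)
site 5, node BEFGPQY: BEFGPY={C} ∩ Q={C} → {C} (+0)
site 6, node GY: G={C} ∩ Y={C} → {C} (+0)
site 6, node EGY: E={C} ∩ GY={C} → {C} (+0)
site 6, node EGPY: EGY={C} ∪ P={T} → {C,T} (+1)
site 6, node EFGPY: EGPY={C,T} ∩ F={C} → {C} (+0)
site 6, node BEFGPY: B={T} ∪ EFGPY={C} → {C,T} (+1)
site 6, node BEFGPQY: BEFGPY={C,T} ∩ Q={T} → {T} (+0)
per-site changes: [4, 3, 2, 5, 3, 3, 2]; total = 22

22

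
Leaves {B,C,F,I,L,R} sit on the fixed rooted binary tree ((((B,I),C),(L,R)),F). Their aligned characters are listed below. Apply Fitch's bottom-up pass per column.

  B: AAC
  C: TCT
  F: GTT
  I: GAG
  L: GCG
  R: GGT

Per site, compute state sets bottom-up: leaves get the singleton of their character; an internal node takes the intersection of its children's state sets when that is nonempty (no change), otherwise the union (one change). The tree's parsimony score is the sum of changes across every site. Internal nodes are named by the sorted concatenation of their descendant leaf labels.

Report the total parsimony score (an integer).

BI@0: {A} ∪ {G} = {A,G} (union, +1)
BCI@0: {A,G} ∪ {T} = {A,G,T} (union, +1)
LR@0: {G} ∩ {G} = {G} (intersection, +0)
BCILR@0: {A,G,T} ∩ {G} = {G} (intersection, +0)
BCFILR@0: {G} ∩ {G} = {G} (intersection, +0)
BI@1: {A} ∩ {A} = {A} (intersection, +0)
BCI@1: {A} ∪ {C} = {A,C} (union, +1)
LR@1: {C} ∪ {G} = {C,G} (union, +1)
BCILR@1: {A,C} ∩ {C,G} = {C} (intersection, +0)
BCFILR@1: {C} ∪ {T} = {C,T} (union, +1)
BI@2: {C} ∪ {G} = {C,G} (union, +1)
BCI@2: {C,G} ∪ {T} = {C,G,T} (union, +1)
LR@2: {G} ∪ {T} = {G,T} (union, +1)
BCILR@2: {C,G,T} ∩ {G,T} = {G,T} (intersection, +0)
BCFILR@2: {G,T} ∩ {T} = {T} (intersection, +0)
per-site changes: [2, 3, 3]; total = 8

8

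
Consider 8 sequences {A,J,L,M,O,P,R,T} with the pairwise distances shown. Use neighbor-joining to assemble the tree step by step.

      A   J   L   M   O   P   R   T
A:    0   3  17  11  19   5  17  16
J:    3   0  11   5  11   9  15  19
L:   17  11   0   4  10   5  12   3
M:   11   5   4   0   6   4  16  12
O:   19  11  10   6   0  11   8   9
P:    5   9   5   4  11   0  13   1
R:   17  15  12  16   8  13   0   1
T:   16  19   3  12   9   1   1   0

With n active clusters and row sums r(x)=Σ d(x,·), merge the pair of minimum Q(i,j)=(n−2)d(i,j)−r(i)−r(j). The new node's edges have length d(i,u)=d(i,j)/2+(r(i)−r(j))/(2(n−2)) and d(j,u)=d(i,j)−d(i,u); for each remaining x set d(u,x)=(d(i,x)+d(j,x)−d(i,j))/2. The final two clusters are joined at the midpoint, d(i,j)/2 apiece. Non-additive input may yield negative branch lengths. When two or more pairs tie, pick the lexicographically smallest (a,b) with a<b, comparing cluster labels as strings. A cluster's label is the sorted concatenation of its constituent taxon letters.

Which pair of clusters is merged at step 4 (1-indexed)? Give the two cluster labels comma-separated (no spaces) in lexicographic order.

1. join A+J (d=3, Q=-143) ⇒ AJ; edges |A|=11/4, |J|=1/4
  updated: d(AJ,L)=25/2, d(AJ,M)=13/2, d(AJ,O)=27/2, d(AJ,P)=11/2, d(AJ,R)=29/2, d(AJ,T)=16
2. join R+T (d=1, Q=-203/2) ⇒ RT; edges |R|=11/4, |T|=-7/4
  updated: d(AJ,RT)=59/4, d(L,RT)=7, d(M,RT)=27/2, d(O,RT)=8, d(P,RT)=13/2
3. join O+RT (d=8, Q=-265/4) ⇒ ORT; edges |O|=123/32, |RT|=133/32
  updated: d(AJ,ORT)=81/8, d(L,ORT)=9/2, d(M,ORT)=23/4, d(ORT,P)=19/4
4. join L+ORT (d=9/2, Q=-301/8) ⇒ LORT; edges |L|=115/48, |ORT|=101/48
  updated: d(AJ,LORT)=145/16, d(LORT,M)=21/8, d(LORT,P)=21/8
5. join AJ+P (d=11/2, Q=-355/16) ⇒ AJP; edges |AJ|=319/64, |P|=33/64
  updated: d(AJP,LORT)=99/32, d(AJP,M)=5/2
6. join AJP+LORT (d=99/32, Q=-263/32) ⇒ AJLOPRT; edges |AJP|=95/64, |LORT|=103/64
  updated: d(AJLOPRT,M)=65/64
7. join AJLOPRT+M (d=65/64) ⇒ AJLMOPRT; edges |AJLOPRT|=65/128, |M|=65/128
final tree: ((((A:11/4,J:1/4):319/64,P:33/64):95/64,(L:115/48,(O:123/32,(R:11/4,T:-7/4):133/32):101/48):103/64):65/128,M:65/128)
total length: 1671/64

L,ORT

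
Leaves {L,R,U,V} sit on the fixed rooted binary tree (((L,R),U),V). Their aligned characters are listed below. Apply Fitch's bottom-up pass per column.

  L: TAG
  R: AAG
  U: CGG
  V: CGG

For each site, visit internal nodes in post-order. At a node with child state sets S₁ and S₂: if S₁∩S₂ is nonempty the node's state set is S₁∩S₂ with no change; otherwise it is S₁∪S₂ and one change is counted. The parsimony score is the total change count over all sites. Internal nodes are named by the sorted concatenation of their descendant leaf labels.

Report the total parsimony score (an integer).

LR@0: {T} ∪ {A} = {A,T} (union, +1)
LRU@0: {A,T} ∪ {C} = {A,C,T} (union, +1)
LRUV@0: {A,C,T} ∩ {C} = {C} (intersection, +0)
LR@1: {A} ∩ {A} = {A} (intersection, +0)
LRU@1: {A} ∪ {G} = {A,G} (union, +1)
LRUV@1: {A,G} ∩ {G} = {G} (intersection, +0)
LR@2: {G} ∩ {G} = {G} (intersection, +0)
LRU@2: {G} ∩ {G} = {G} (intersection, +0)
LRUV@2: {G} ∩ {G} = {G} (intersection, +0)
per-site changes: [2, 1, 0]; total = 3

3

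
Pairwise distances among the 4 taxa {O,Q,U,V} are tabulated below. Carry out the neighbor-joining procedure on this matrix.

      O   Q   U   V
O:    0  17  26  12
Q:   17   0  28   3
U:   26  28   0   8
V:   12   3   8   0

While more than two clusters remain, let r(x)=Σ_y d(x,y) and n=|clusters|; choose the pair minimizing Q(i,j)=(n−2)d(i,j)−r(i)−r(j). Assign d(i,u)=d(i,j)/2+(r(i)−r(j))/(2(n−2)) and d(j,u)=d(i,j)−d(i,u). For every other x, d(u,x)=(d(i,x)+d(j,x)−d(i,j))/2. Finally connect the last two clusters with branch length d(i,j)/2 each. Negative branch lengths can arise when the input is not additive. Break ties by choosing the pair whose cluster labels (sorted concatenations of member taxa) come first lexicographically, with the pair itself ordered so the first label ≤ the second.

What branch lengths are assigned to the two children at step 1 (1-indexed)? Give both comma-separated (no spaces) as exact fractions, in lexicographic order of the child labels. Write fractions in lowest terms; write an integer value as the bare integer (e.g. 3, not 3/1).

step 1: merge (O,Q) at d=17, Q=-69; branch lengths O→41/4, Q→27/4; new cluster OQ
  updated: d(OQ,U)=37/2, d(OQ,V)=-1
step 2: merge (OQ,U) at d=37/2, Q=-51/2; branch lengths OQ→19/4, U→55/4; new cluster OQU
  updated: d(OQU,V)=-23/4
step 3: merge (OQU,V) at d=-23/4; branch lengths OQU→-23/8, V→-23/8; new cluster OQUV
final tree: (((O:41/4,Q:27/4):19/4,U:55/4):-23/8,V:-23/8)
total length: 119/4

41/4,27/4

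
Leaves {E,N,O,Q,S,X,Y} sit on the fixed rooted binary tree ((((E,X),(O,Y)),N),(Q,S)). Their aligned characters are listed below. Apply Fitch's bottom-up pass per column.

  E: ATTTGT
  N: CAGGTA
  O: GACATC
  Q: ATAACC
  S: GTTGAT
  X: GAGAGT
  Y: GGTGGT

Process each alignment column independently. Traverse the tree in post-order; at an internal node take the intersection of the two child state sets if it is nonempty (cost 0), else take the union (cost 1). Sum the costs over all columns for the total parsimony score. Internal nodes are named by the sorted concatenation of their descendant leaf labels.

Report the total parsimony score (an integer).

21

site 0, node EX: E={A} ∪ X={G} → {A,G} (+1)
site 0, node OY: O={G} ∩ Y={G} → {G} (+0)
site 0, node EOXY: EX={A,G} ∩ OY={G} → {G} (+0)
site 0, node ENOXY: EOXY={G} ∪ N={C} → {C,G} (+1)
site 0, node QS: Q={A} ∪ S={G} → {A,G} (+1)
site 0, node ENOQSXY: ENOXY={C,G} ∩ QS={A,G} → {G} (+0)
site 1, node EX: E={T} ∪ X={A} → {A,T} (+1)
site 1, node OY: O={A} ∪ Y={G} → {A,G} (+1)
site 1, node EOXY: EX={A,T} ∩ OY={A,G} → {A} (+0)
site 1, node ENOXY: EOXY={A} ∩ N={A} → {A} (+0)
site 1, node QS: Q={T} ∩ S={T} → {T} (+0)
site 1, node ENOQSXY: ENOXY={A} ∪ QS={T} → {A,T} (+1)
site 2, node EX: E={T} ∪ X={G} → {G,T} (+1)
site 2, node OY: O={C} ∪ Y={T} → {C,T} (+1)
site 2, node EOXY: EX={G,T} ∩ OY={C,T} → {T} (+0)
site 2, node ENOXY: EOXY={T} ∪ N={G} → {G,T} (+1)
site 2, node QS: Q={A} ∪ S={T} → {A,T} (+1)
site 2, node ENOQSXY: ENOXY={G,T} ∩ QS={A,T} → {T} (+0)
site 3, node EX: E={T} ∪ X={A} → {A,T} (+1)
site 3, node OY: O={A} ∪ Y={G} → {A,G} (+1)
site 3, node EOXY: EX={A,T} ∩ OY={A,G} → {A} (+0)
site 3, node ENOXY: EOXY={A} ∪ N={G} → {A,G} (+1)
site 3, node QS: Q={A} ∪ S={G} → {A,G} (+1)
site 3, node ENOQSXY: ENOXY={A,G} ∩ QS={A,G} → {A,G} (+0)
site 4, node EX: E={G} ∩ X={G} → {G} (+0)
site 4, node OY: O={T} ∪ Y={G} → {G,T} (+1)
site 4, node EOXY: EX={G} ∩ OY={G,T} → {G} (+0)
site 4, node ENOXY: EOXY={G} ∪ N={T} → {G,T} (+1)
site 4, node QS: Q={C} ∪ S={A} → {A,C} (+1)
site 4, node ENOQSXY: ENOXY={G,T} ∪ QS={A,C} → {A,C,G,T} (+1)
site 5, node EX: E={T} ∩ X={T} → {T} (+0)
site 5, node OY: O={C} ∪ Y={T} → {C,T} (+1)
site 5, node EOXY: EX={T} ∩ OY={C,T} → {T} (+0)
site 5, node ENOXY: EOXY={T} ∪ N={A} → {A,T} (+1)
site 5, node QS: Q={C} ∪ S={T} → {C,T} (+1)
site 5, node ENOQSXY: ENOXY={A,T} ∩ QS={C,T} → {T} (+0)
per-site changes: [3, 3, 4, 4, 4, 3]; total = 21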